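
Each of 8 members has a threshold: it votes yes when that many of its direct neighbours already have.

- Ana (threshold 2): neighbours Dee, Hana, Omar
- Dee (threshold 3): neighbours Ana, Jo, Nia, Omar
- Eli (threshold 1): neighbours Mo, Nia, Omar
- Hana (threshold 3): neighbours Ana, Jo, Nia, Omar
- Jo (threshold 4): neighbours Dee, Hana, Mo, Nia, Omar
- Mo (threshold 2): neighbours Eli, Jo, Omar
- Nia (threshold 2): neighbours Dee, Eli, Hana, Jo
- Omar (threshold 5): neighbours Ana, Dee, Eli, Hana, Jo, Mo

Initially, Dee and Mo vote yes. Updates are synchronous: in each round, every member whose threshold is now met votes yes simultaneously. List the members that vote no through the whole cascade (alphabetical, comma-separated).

Ana, Hana, Jo, Omar

Round 1 — Dee, Mo vote yes (initial).
Round 2 — checking thresholds:
  Ana: 1 of 3 neighbours < 2, below threshold.
  Eli: 1 of 3 neighbours ≥ 1, votes yes.
  Jo: 2 of 5 neighbours < 4, below threshold.
  Nia: 1 of 4 neighbours < 2, below threshold.
  Omar: 2 of 6 neighbours < 5, below threshold.
Round 3 — checking thresholds:
  Ana: 1 of 3 neighbours < 2, below threshold.
  Jo: 2 of 5 neighbours < 4, below threshold.
  Nia: 2 of 4 neighbours ≥ 2, votes yes.
  Omar: 3 of 6 neighbours < 5, below threshold.
Round 4 — no new yes votes; cascade stops.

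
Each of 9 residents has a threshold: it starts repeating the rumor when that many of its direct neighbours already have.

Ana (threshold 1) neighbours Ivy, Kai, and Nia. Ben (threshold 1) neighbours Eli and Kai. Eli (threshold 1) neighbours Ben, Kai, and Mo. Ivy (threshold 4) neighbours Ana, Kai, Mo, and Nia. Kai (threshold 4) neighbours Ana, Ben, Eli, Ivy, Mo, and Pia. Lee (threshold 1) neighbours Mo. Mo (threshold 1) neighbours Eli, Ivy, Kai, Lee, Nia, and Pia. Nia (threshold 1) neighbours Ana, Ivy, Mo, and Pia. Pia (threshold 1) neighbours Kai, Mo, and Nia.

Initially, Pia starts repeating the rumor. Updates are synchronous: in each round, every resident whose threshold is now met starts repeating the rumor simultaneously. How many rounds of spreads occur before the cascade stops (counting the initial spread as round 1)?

Round 1 — Pia starts repeating the rumor (initial).
Round 2 — checking thresholds:
  Kai: 1 of 6 neighbours < 4, below threshold.
  Mo: 1 of 6 neighbours ≥ 1, starts repeating the rumor.
  Nia: 1 of 4 neighbours ≥ 1, starts repeating the rumor.
Round 3 — checking thresholds:
  Ana: 1 of 3 neighbours ≥ 1, starts repeating the rumor.
  Eli: 1 of 3 neighbours ≥ 1, starts repeating the rumor.
  Ivy: 2 of 4 neighbours < 4, below threshold.
  Kai: 2 of 6 neighbours < 4, below threshold.
  Lee: 1 of 1 neighbours ≥ 1, starts repeating the rumor.
Round 4 — checking thresholds:
  Ben: 1 of 2 neighbours ≥ 1, starts repeating the rumor.
  Ivy: 3 of 4 neighbours < 4, below threshold.
  Kai: 4 of 6 neighbours ≥ 4, starts repeating the rumor.
Round 5 — checking thresholds:
  Ivy: 4 of 4 neighbours ≥ 4, starts repeating the rumor.
Round 6 — no new spreads; cascade stops.

5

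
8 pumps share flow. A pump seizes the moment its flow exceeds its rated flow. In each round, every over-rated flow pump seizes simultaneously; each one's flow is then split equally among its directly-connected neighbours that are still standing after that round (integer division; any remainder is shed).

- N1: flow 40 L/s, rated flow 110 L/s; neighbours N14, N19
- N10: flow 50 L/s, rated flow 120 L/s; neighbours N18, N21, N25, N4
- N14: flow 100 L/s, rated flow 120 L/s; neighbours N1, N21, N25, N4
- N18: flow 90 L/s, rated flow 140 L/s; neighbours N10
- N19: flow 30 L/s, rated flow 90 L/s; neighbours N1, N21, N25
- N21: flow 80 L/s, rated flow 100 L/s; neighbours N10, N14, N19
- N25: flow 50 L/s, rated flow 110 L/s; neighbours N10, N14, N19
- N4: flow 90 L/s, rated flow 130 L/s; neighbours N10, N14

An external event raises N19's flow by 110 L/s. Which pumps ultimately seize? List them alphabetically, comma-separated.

N1, N10, N14, N18, N19, N21, N25, N4

Round 1 — N19 at 140 > 90. N19 seizes.
  N19 sheds 140 L/s to N1, N21, N25: 46 each (2 lost).
    N1: 40+46 = 86 ≤ 110
    N21: 80+46 = 126 > 100
    N25: 50+46 = 96 ≤ 110
Round 2 — N21 seizes.
  N21 sheds 126 L/s to N10, N14: 63 each.
    N10: 50+63 = 113 ≤ 120
    N14: 100+63 = 163 > 120
Round 3 — N14 seizes.
  N14 sheds 163 L/s to N1, N25, N4: 54 each (1 lost).
    N1: 86+54 = 140 > 110
    N25: 96+54 = 150 > 110
    N4: 90+54 = 144 > 130
Round 4 — N1, N25, N4 seize.
  N1 sheds 140 L/s: no online neighbours, lost.
  N25 sheds 150 L/s to N10: 150 each.
    N10: 113+150 = 263 > 120
  N4 sheds 144 L/s to N10: 144 each.
    N10: 263+144 = 407 > 120
Round 5 — N10 seizes.
  N10 sheds 407 L/s to N18: 407 each.
    N18: 90+407 = 497 > 140
Round 6 — N18 seizes.
  N18 sheds 497 L/s: no online neighbours, lost.
No further seizures.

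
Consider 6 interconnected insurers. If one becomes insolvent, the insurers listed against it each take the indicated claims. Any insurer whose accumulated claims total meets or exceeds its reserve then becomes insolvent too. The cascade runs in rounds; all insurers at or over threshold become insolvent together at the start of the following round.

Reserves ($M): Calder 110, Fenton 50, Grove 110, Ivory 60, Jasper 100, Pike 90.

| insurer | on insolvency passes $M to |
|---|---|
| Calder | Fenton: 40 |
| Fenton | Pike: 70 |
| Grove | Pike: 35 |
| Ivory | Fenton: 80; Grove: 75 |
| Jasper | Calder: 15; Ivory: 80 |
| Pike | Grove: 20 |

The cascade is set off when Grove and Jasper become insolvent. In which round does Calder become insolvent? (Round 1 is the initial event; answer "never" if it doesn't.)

never

Round 1 — Grove, Jasper become insolvent (initial).
  Calder: +15 → 15 < 110
  Ivory: +80 → 80 ≥ 60
  Pike: +35 → 35 < 90
Round 2 — Ivory becomes insolvent.
  Fenton: +80 → 80 ≥ 50
Round 3 — Fenton becomes insolvent.
  Pike: +70 → 105 ≥ 90
Round 4 — Pike becomes insolvent.
No further insolvencies.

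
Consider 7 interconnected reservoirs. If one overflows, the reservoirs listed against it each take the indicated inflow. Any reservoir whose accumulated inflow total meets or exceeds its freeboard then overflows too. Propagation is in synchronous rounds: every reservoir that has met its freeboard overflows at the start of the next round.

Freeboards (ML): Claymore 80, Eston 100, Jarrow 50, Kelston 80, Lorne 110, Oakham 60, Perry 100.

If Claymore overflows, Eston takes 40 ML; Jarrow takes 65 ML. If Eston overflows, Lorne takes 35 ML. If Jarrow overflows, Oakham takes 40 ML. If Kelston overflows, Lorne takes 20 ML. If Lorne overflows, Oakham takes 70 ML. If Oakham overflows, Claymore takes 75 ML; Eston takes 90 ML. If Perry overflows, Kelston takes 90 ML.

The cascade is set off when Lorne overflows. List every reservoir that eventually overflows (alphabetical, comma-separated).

Round 1 — Lorne overflows (initial).
  Oakham: +70 → 70 ≥ 60
Round 2 — Oakham overflows.
  Claymore: +75 → 75 < 80
  Eston: +90 → 90 < 100
No further overflows.

Lorne, Oakham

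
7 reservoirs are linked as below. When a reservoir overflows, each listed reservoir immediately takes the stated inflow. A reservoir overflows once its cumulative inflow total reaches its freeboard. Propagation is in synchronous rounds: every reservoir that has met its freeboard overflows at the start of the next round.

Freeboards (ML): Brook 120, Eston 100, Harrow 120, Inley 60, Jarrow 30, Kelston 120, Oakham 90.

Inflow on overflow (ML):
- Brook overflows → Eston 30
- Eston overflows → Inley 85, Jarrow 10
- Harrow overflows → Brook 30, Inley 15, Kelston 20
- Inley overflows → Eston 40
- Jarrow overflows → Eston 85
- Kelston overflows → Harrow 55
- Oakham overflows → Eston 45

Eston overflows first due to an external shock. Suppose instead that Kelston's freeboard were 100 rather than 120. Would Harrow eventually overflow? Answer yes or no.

With Kelston's freeboard at 100:
Round 1 — Eston overflows (initial).
  Inley: +85 → 85 ≥ 60
  Jarrow: +10 → 10 < 30
Round 2 — Inley overflows.
No further overflows.

no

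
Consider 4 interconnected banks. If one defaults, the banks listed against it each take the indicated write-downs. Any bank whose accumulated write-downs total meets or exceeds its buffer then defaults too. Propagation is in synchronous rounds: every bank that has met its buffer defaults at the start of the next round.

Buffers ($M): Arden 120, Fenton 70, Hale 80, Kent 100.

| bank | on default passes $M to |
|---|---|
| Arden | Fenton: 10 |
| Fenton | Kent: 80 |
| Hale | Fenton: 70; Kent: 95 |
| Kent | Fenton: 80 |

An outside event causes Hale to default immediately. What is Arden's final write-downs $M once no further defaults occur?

0

Round 1 — Hale defaults (initial).
  Fenton: +70 → 70 ≥ 70
  Kent: +95 → 95 < 100
Round 2 — Fenton defaults.
  Kent: +80 → 175 ≥ 100
Round 3 — Kent defaults.
No further defaults.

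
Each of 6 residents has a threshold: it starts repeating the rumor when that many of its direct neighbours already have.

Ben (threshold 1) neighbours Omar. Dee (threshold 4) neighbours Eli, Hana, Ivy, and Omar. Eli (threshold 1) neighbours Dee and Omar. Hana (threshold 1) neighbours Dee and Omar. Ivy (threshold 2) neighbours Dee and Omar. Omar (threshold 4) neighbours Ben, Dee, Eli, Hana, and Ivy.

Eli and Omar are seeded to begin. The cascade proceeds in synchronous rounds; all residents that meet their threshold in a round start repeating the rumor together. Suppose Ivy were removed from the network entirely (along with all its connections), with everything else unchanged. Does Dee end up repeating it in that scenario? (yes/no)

With Ivy removed:
Round 1 — Eli, Omar start repeating the rumor (initial).
Round 2 — checking thresholds:
  Ben: 1 of 1 neighbours ≥ 1, starts repeating the rumor.
  Dee: 2 of 3 neighbours < 4, not yet.
  Hana: 1 of 2 neighbours ≥ 1, starts repeating the rumor.
Round 3 — no new spreads; cascade stops.

no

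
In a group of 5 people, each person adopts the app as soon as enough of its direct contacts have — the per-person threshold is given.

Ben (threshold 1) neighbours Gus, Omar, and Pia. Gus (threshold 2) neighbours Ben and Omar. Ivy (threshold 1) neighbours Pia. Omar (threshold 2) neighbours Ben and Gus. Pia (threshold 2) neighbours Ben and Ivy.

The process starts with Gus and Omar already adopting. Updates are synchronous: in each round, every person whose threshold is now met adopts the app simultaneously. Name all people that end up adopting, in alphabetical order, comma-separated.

Round 1 — Gus, Omar adopt the app (initial).
Round 2 — checking thresholds:
  Ben: 2 of 3 neighbours ≥ 1, adopts the app.
Round 3 — no new adoptions; cascade stops.

Ben, Gus, Omar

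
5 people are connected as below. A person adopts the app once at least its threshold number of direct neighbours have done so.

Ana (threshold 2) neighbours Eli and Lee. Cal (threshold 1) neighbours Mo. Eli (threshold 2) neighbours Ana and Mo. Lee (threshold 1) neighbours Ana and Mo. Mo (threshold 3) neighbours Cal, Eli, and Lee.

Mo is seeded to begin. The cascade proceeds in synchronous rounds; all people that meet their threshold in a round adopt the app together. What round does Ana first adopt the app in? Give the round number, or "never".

Round 1 — Mo adopts the app (initial).
Round 2 — checking thresholds:
  Cal: 1 of 1 neighbours ≥ 1, adopts the app.
  Eli: 1 of 2 neighbours < 2, below threshold.
  Lee: 1 of 2 neighbours ≥ 1, adopts the app.
Round 3 — no new adoptions; cascade stops.

never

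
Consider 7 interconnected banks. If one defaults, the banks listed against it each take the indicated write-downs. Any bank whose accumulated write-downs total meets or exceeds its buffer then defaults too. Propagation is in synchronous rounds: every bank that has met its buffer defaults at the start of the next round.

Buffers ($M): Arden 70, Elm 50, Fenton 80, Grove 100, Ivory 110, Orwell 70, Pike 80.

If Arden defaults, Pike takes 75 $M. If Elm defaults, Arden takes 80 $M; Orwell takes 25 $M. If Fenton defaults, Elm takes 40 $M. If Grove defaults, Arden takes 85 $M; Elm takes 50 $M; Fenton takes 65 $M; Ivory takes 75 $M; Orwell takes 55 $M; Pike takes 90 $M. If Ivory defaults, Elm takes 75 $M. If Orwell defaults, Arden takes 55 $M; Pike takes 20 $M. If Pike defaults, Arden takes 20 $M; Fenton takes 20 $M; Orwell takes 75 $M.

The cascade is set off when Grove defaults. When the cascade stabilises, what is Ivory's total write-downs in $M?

Round 1 — Grove defaults (initial).
  Arden: +85 → 85 ≥ 70
  Elm: +50 → 50 ≥ 50
  Fenton: +65 → 65 < 80
  Ivory: +75 → 75 < 110
  Orwell: +55 → 55 < 70
  Pike: +90 → 90 ≥ 80
Round 2 — Arden, Elm, Pike default.
  Fenton: +20 → 85 ≥ 80
  Orwell: +25+75 → 155 ≥ 70
Round 3 — Fenton, Orwell default.
No further defaults.

75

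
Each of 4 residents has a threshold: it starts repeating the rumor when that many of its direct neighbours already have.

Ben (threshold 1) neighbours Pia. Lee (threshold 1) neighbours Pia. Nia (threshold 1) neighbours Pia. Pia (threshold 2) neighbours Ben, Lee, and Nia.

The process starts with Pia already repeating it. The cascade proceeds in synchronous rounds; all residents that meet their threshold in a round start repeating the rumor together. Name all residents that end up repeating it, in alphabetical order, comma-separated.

Round 1 — Pia starts repeating the rumor (initial).
Round 2 — checking thresholds:
  Ben: 1 of 1 neighbours ≥ 1, starts repeating the rumor.
  Lee: 1 of 1 neighbours ≥ 1, starts repeating the rumor.
  Nia: 1 of 1 neighbours ≥ 1, starts repeating the rumor.
Round 3 — no new spreads; cascade stops.

Ben, Lee, Nia, Pia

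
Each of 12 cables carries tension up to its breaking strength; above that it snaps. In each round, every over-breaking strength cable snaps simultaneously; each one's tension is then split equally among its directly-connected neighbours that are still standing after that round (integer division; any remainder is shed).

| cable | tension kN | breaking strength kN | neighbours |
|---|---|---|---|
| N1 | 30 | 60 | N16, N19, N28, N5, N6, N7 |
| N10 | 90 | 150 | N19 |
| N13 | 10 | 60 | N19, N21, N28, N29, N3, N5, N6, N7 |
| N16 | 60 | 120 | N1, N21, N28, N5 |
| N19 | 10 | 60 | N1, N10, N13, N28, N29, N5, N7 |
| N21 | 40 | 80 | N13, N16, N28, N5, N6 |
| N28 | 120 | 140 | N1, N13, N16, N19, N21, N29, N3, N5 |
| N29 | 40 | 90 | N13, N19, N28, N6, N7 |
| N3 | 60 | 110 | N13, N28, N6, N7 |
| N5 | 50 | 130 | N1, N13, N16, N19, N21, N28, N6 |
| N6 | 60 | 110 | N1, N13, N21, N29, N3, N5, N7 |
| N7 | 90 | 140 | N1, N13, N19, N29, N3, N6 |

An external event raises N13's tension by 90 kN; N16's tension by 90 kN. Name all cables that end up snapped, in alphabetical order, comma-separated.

N1, N13, N16, N19, N21, N28, N29, N3, N5, N6, N7

Round 1 — N13 at 100 > 60; N16 at 150 > 120. N13, N16 snap.
  N13 sheds 100 kN to N19, N21, N28, N29, N3, N5, N6, N7: 12 each (4 lost).
    N19: 10+12 = 22 ≤ 60
    N21: 40+12 = 52 ≤ 80
    N28: 120+12 = 132 ≤ 140
    N29: 40+12 = 52 ≤ 90
    N3: 60+12 = 72 ≤ 110
    N5: 50+12 = 62 ≤ 130
    N6: 60+12 = 72 ≤ 110
    N7: 90+12 = 102 ≤ 140
  N16 sheds 150 kN to N1, N21, N28, N5: 37 each (2 lost).
    N1: 30+37 = 67 > 60
    N21: 52+37 = 89 > 80
    N28: 132+37 = 169 > 140
    N5: 62+37 = 99 ≤ 130
Round 2 — N1, N21, N28 snap.
  N1 sheds 67 kN to N19, N5, N6, N7: 16 each (3 lost).
    N19: 22+16 = 38 ≤ 60
    N5: 99+16 = 115 ≤ 130
    N6: 72+16 = 88 ≤ 110
    N7: 102+16 = 118 ≤ 140
  N21 sheds 89 kN to N5, N6: 44 each (1 lost).
    N5: 115+44 = 159 > 130
    N6: 88+44 = 132 > 110
  N28 sheds 169 kN to N19, N29, N3, N5: 42 each (1 lost).
    N19: 38+42 = 80 > 60
    N29: 52+42 = 94 > 90
    N3: 72+42 = 114 > 110
    N5: 159+42 = 201 > 130
Round 3 — N19, N29, N3, N5, N6 snap.
  N19 sheds 80 kN to N10, N7: 40 each.
    N10: 90+40 = 130 ≤ 150
    N7: 118+40 = 158 > 140
  N29 sheds 94 kN to N7: 94 each.
    N7: 158+94 = 252 > 140
  N3 sheds 114 kN to N7: 114 each.
    N7: 252+114 = 366 > 140
  N5 sheds 201 kN: no online neighbours, lost.
  N6 sheds 132 kN to N7: 132 each.
    N7: 366+132 = 498 > 140
Round 4 — N7 snaps.
  N7 sheds 498 kN: no online neighbours, lost.
No further breaks.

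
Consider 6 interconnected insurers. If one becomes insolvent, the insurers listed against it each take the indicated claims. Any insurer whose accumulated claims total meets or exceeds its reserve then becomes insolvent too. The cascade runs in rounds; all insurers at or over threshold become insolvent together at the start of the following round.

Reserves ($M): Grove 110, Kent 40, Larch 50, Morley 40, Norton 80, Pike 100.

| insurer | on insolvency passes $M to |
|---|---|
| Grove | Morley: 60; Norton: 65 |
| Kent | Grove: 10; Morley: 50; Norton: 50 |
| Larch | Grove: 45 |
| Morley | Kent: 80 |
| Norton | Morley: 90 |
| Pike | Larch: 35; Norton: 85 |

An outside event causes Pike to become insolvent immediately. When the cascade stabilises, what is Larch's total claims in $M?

35

Round 1 — Pike becomes insolvent (initial).
  Larch: +35 → 35 < 50
  Norton: +85 → 85 ≥ 80
Round 2 — Norton becomes insolvent.
  Morley: +90 → 90 ≥ 40
Round 3 — Morley becomes insolvent.
  Kent: +80 → 80 ≥ 40
Round 4 — Kent becomes insolvent.
  Grove: +10 → 10 < 110
No further insolvencies.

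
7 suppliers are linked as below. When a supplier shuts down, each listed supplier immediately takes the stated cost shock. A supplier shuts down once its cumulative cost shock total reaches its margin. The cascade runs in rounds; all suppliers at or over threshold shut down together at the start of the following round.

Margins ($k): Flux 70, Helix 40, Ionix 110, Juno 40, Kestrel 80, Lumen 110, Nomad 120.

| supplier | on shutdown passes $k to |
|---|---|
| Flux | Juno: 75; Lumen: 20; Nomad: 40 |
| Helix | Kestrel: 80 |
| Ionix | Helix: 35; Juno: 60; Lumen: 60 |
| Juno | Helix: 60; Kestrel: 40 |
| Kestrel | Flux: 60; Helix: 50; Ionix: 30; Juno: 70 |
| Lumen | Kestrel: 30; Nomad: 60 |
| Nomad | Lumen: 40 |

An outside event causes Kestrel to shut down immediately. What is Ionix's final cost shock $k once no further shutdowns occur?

Round 1 — Kestrel shuts down (initial).
  Flux: +60 → 60 < 70
  Helix: +50 → 50 ≥ 40
  Ionix: +30 → 30 < 110
  Juno: +70 → 70 ≥ 40
Round 2 — Helix, Juno shut down.
No further shutdowns.

30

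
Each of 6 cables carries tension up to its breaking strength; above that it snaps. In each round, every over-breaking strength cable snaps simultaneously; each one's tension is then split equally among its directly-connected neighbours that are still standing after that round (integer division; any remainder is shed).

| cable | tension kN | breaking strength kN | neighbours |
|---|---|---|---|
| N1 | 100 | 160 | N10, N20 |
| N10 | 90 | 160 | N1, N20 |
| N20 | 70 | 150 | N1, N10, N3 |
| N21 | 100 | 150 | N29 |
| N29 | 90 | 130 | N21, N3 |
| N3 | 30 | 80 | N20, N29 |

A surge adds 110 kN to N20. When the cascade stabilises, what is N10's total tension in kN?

Round 1 — N20 at 180 > 150. N20 snaps.
  N20 sheds 180 kN to N1, N10, N3: 60 each.
    N1: 100+60 = 160 ≤ 160
    N10: 90+60 = 150 ≤ 160
    N3: 30+60 = 90 > 80
Round 2 — N3 snaps.
  N3 sheds 90 kN to N29: 90 each.
    N29: 90+90 = 180 > 130
Round 3 — N29 snaps.
  N29 sheds 180 kN to N21: 180 each.
    N21: 100+180 = 280 > 150
Round 4 — N21 snaps.
  N21 sheds 280 kN: no online neighbours, lost.
No further breaks.

150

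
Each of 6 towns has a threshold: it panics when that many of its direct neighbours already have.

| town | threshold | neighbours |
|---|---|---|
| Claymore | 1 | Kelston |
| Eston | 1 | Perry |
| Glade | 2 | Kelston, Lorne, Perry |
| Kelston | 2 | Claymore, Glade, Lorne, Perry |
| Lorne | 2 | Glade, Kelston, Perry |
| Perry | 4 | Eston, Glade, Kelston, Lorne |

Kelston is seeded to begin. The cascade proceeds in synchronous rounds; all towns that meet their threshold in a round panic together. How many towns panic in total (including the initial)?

Round 1 — Kelston panics (initial).
Round 2 — checking thresholds:
  Claymore: 1 of 1 neighbours ≥ 1, panics.
  Glade: 1 of 3 neighbours < 2, below threshold.
  Lorne: 1 of 3 neighbours < 2, below threshold.
  Perry: 1 of 4 neighbours < 4, below threshold.
Round 3 — no new panics; cascade stops.

2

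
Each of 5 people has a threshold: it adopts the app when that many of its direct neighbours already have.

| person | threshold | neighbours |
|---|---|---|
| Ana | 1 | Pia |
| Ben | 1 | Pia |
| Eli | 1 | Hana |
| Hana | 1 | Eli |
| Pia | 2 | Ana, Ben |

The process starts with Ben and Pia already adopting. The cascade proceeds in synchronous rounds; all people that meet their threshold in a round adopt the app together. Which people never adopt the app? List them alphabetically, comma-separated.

Eli, Hana

Round 1 — Ben, Pia adopt the app (initial).
Round 2 — checking thresholds:
  Ana: 1 of 1 neighbours ≥ 1, adopts the app.
Round 3 — no new adoptions; cascade stops.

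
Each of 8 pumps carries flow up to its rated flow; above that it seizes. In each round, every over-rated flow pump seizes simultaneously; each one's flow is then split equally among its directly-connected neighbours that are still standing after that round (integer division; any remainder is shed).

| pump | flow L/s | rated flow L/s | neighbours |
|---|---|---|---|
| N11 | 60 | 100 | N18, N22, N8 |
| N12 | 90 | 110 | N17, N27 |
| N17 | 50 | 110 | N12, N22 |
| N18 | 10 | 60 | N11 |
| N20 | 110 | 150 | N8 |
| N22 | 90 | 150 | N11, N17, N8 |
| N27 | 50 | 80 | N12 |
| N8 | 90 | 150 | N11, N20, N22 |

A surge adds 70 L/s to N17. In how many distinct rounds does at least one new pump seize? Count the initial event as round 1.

3

Round 1 — N17 at 120 > 110. N17 seizes.
  N17 sheds 120 L/s to N12, N22: 60 each.
    N12: 90+60 = 150 > 110
    N22: 90+60 = 150 ≤ 150
Round 2 — N12 seizes.
  N12 sheds 150 L/s to N27: 150 each.
    N27: 50+150 = 200 > 80
Round 3 — N27 seizes.
  N27 sheds 200 L/s: no online neighbours, lost.
No further seizures.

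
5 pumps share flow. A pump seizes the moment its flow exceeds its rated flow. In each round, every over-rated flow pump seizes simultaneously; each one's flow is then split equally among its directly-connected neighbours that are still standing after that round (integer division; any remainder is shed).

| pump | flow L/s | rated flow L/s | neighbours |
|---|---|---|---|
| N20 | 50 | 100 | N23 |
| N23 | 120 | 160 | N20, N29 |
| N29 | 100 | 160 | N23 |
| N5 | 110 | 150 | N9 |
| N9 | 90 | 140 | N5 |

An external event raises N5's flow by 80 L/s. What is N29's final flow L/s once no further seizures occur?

100

Round 1 — N5 at 190 > 150. N5 seizes.
  N5 sheds 190 L/s to N9: 190 each.
    N9: 90+190 = 280 > 140
Round 2 — N9 seizes.
  N9 sheds 280 L/s: no online neighbours, lost.
No further seizures.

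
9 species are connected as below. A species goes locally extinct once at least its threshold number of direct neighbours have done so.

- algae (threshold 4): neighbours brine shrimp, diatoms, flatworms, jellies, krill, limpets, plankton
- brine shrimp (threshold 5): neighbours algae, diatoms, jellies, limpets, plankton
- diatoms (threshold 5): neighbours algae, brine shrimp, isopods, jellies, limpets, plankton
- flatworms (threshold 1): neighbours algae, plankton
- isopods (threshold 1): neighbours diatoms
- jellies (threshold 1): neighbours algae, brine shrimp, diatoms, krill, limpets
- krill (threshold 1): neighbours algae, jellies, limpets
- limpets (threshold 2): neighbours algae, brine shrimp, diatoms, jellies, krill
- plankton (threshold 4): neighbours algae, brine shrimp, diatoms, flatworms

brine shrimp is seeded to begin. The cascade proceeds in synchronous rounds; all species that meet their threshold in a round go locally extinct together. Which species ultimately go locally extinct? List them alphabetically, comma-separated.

Round 1 — brine shrimp goes locally extinct (initial).
Round 2 — checking thresholds:
  algae: 1 of 7 neighbours < 4, holds.
  diatoms: 1 of 6 neighbours < 5, holds.
  jellies: 1 of 5 neighbours ≥ 1, goes locally extinct.
  limpets: 1 of 5 neighbours < 2, holds.
  plankton: 1 of 4 neighbours < 4, holds.
Round 3 — checking thresholds:
  algae: 2 of 7 neighbours < 4, holds.
  diatoms: 2 of 6 neighbours < 5, holds.
  krill: 1 of 3 neighbours ≥ 1, goes locally extinct.
  limpets: 2 of 5 neighbours ≥ 2, goes locally extinct.
  plankton: 1 of 4 neighbours < 4, holds.
Round 4 — checking thresholds:
  algae: 4 of 7 neighbours ≥ 4, goes locally extinct.
  diatoms: 3 of 6 neighbours < 5, holds.
  plankton: 1 of 4 neighbours < 4, holds.
Round 5 — checking thresholds:
  diatoms: 4 of 6 neighbours < 5, holds.
  flatworms: 1 of 2 neighbours ≥ 1, goes locally extinct.
  plankton: 2 of 4 neighbours < 4, holds.
Round 6 — no new extinctions; cascade stops.

algae, brine shrimp, flatworms, jellies, krill, limpets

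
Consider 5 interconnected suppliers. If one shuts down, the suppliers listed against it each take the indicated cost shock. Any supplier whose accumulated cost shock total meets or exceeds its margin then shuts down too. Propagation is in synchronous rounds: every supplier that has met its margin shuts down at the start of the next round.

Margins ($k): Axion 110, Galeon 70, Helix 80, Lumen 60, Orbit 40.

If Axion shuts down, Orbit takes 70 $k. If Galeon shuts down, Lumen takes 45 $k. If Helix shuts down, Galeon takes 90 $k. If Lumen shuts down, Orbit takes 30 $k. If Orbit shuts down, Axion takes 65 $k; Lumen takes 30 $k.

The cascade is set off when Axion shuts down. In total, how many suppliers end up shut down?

Round 1 — Axion shuts down (initial).
  Orbit: +70 → 70 ≥ 40
Round 2 — Orbit shuts down.
  Lumen: +30 → 30 < 60
No further shutdowns.

2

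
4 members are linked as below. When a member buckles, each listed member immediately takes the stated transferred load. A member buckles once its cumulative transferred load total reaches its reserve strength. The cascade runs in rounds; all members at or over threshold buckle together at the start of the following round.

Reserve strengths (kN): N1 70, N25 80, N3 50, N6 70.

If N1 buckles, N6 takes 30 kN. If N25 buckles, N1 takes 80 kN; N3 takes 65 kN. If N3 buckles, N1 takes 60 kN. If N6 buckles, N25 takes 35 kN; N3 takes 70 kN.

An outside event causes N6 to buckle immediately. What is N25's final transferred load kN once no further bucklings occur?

35

Round 1 — N6 buckles (initial).
  N25: +35 → 35 < 80
  N3: +70 → 70 ≥ 50
Round 2 — N3 buckles.
  N1: +60 → 60 < 70
No further bucklings.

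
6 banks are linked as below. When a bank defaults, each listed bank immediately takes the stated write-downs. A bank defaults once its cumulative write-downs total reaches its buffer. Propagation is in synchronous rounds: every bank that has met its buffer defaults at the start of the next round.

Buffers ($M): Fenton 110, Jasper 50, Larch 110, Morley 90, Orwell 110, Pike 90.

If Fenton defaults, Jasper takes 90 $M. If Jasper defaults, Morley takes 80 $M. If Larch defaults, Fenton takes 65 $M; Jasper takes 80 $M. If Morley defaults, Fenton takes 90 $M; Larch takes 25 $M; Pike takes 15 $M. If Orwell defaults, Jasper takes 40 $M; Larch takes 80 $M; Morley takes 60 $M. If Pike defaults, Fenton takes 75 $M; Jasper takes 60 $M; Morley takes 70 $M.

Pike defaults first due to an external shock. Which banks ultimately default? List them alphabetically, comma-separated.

Fenton, Jasper, Morley, Pike

Round 1 — Pike defaults (initial).
  Fenton: +75 → 75 < 110
  Jasper: +60 → 60 ≥ 50
  Morley: +70 → 70 < 90
Round 2 — Jasper defaults.
  Morley: +80 → 150 ≥ 90
Round 3 — Morley defaults.
  Fenton: +90 → 165 ≥ 110
  Larch: +25 → 25 < 110
Round 4 — Fenton defaults.
No further defaults.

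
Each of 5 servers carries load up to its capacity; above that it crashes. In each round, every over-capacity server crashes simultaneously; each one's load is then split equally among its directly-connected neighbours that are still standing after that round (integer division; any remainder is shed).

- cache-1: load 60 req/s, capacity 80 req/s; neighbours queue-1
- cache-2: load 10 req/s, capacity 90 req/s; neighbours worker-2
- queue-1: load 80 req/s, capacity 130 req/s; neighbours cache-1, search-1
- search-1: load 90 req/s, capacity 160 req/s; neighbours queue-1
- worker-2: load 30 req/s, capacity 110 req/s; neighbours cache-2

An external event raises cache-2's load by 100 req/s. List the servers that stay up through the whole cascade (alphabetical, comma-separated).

Round 1 — cache-2 at 110 > 90. cache-2 crashes.
  cache-2 sheds 110 req/s to worker-2: 110 each.
    worker-2: 30+110 = 140 > 110
Round 2 — worker-2 crashes.
  worker-2 sheds 140 req/s: no online neighbours, lost.
No further crashes.

cache-1, queue-1, search-1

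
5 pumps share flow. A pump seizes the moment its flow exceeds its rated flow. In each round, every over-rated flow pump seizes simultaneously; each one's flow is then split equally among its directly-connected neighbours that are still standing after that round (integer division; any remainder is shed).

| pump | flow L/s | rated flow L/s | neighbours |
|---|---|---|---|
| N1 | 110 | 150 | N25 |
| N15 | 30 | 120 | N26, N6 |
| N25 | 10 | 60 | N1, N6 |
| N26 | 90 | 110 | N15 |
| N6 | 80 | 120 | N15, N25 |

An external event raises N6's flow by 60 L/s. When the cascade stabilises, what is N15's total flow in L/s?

100

Round 1 — N6 at 140 > 120. N6 seizes.
  N6 sheds 140 L/s to N15, N25: 70 each.
    N15: 30+70 = 100 ≤ 120
    N25: 10+70 = 80 > 60
Round 2 — N25 seizes.
  N25 sheds 80 L/s to N1: 80 each.
    N1: 110+80 = 190 > 150
Round 3 — N1 seizes.
  N1 sheds 190 L/s: no online neighbours, lost.
No further seizures.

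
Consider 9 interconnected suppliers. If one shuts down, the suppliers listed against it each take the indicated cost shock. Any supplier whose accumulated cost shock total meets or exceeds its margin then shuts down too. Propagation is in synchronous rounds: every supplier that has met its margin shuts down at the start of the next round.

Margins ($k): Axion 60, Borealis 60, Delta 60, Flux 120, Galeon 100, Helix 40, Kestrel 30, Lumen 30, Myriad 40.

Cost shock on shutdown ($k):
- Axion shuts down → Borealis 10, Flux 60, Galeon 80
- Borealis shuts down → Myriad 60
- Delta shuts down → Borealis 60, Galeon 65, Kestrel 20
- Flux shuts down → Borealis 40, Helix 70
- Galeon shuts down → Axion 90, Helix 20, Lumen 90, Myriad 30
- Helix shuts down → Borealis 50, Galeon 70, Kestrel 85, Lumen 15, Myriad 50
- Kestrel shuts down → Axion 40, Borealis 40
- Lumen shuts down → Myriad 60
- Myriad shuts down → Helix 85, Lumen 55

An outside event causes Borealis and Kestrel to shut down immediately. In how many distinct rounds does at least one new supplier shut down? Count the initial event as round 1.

3

Round 1 — Borealis, Kestrel shut down (initial).
  Axion: +40 → 40 < 60
  Myriad: +60 → 60 ≥ 40
Round 2 — Myriad shuts down.
  Helix: +85 → 85 ≥ 40
  Lumen: +55 → 55 ≥ 30
Round 3 — Helix, Lumen shut down.
  Galeon: +70 → 70 < 100
No further shutdowns.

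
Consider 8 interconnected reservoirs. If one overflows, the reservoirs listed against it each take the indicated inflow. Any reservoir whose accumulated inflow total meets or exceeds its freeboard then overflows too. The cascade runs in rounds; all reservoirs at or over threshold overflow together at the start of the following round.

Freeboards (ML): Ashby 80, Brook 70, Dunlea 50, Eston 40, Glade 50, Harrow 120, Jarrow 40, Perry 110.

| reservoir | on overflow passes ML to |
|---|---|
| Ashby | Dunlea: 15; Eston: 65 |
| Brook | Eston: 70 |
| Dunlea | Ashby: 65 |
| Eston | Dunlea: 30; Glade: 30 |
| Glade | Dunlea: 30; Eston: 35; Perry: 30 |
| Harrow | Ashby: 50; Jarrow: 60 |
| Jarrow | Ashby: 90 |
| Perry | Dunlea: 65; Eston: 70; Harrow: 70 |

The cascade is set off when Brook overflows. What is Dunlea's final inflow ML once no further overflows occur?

30

Round 1 — Brook overflows (initial).
  Eston: +70 → 70 ≥ 40
Round 2 — Eston overflows.
  Dunlea: +30 → 30 < 50
  Glade: +30 → 30 < 50
No further overflows.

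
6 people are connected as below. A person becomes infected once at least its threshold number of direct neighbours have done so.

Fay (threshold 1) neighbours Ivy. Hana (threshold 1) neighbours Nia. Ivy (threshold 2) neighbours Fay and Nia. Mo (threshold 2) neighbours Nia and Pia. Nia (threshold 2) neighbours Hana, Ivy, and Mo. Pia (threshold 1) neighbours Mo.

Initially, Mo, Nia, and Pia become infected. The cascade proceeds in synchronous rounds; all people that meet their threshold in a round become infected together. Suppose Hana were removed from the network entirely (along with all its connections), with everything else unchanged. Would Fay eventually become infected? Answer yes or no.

With Hana removed:
Round 1 — Mo, Nia, Pia become infected (initial).
Round 2 — no new infections; cascade stops.

no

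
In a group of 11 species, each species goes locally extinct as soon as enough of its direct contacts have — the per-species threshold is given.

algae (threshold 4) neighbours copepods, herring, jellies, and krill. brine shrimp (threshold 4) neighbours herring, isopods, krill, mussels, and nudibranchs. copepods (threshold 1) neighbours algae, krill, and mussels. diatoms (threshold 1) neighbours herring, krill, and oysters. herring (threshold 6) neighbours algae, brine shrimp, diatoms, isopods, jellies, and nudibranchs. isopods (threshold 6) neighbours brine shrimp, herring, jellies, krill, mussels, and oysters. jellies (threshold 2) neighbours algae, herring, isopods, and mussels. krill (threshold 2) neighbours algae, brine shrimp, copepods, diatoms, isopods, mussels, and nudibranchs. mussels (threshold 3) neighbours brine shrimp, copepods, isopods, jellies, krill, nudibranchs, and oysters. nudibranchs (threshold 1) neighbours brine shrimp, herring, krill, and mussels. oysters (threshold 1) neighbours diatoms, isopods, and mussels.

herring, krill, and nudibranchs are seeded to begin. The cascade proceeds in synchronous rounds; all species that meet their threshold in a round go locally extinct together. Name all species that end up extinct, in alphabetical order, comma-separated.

algae, brine shrimp, copepods, diatoms, herring, isopods, jellies, krill, mussels, nudibranchs, oysters

Round 1 — herring, krill, nudibranchs go locally extinct (initial).
Round 2 — checking thresholds:
  algae: 2 of 4 neighbours < 4, below threshold.
  brine shrimp: 3 of 5 neighbours < 4, below threshold.
  copepods: 1 of 3 neighbours ≥ 1, goes locally extinct.
  diatoms: 2 of 3 neighbours ≥ 1, goes locally extinct.
  isopods: 2 of 6 neighbours < 6, below threshold.
  jellies: 1 of 4 neighbours < 2, below threshold.
  mussels: 2 of 7 neighbours < 3, below threshold.
Round 3 — checking thresholds:
  algae: 3 of 4 neighbours < 4, below threshold.
  brine shrimp: 3 of 5 neighbours < 4, below threshold.
  isopods: 2 of 6 neighbours < 6, below threshold.
  jellies: 1 of 4 neighbours < 2, below threshold.
  mussels: 3 of 7 neighbours ≥ 3, goes locally extinct.
  oysters: 1 of 3 neighbours ≥ 1, goes locally extinct.
Round 4 — checking thresholds:
  algae: 3 of 4 neighbours < 4, below threshold.
  brine shrimp: 4 of 5 neighbours ≥ 4, goes locally extinct.
  isopods: 4 of 6 neighbours < 6, below threshold.
  jellies: 2 of 4 neighbours ≥ 2, goes locally extinct.
Round 5 — checking thresholds:
  algae: 4 of 4 neighbours ≥ 4, goes locally extinct.
  isopods: 6 of 6 neighbours ≥ 6, goes locally extinct.
Round 6 — no new extinctions; cascade stops.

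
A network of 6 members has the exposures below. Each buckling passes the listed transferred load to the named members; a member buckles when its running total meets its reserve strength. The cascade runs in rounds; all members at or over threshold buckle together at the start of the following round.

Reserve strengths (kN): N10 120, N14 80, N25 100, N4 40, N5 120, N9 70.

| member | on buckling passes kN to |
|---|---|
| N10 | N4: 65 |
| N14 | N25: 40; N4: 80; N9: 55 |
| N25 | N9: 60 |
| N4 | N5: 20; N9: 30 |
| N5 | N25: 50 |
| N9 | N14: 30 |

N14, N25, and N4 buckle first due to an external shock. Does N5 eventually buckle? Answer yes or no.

no

Round 1 — N14, N25, N4 buckle (initial).
  N5: +20 → 20 < 120
  N9: +55+60+30 → 145 ≥ 70
Round 2 — N9 buckles.
No further bucklings.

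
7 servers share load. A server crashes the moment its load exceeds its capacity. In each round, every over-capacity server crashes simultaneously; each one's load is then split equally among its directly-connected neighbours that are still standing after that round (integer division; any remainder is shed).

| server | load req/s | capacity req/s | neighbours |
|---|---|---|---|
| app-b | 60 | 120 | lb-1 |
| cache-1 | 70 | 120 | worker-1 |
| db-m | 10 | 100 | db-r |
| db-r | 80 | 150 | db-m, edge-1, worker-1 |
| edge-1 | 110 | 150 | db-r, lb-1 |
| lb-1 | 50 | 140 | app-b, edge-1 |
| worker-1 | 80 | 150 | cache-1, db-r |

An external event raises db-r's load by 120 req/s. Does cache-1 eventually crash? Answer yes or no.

no

Round 1 — db-r at 200 > 150. db-r crashes.
  db-r sheds 200 req/s to db-m, edge-1, worker-1: 66 each (2 lost).
    db-m: 10+66 = 76 ≤ 100
    edge-1: 110+66 = 176 > 150
    worker-1: 80+66 = 146 ≤ 150
Round 2 — edge-1 crashes.
  edge-1 sheds 176 req/s to lb-1: 176 each.
    lb-1: 50+176 = 226 > 140
Round 3 — lb-1 crashes.
  lb-1 sheds 226 req/s to app-b: 226 each.
    app-b: 60+226 = 286 > 120
Round 4 — app-b crashes.
  app-b sheds 286 req/s: no online neighbours, lost.
No further crashes.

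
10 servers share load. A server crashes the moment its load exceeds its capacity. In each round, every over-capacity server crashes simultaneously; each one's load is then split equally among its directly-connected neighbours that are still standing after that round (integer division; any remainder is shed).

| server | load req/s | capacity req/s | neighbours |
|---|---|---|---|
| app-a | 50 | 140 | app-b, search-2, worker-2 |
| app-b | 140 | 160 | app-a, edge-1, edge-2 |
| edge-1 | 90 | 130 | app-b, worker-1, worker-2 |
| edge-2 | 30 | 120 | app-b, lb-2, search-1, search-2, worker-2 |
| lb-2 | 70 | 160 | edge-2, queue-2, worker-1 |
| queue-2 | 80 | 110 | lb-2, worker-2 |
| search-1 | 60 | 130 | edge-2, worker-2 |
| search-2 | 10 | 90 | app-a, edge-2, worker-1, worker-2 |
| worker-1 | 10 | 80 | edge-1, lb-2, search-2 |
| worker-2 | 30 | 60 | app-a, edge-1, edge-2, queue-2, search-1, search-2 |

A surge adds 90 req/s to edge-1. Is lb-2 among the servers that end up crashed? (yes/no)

Round 1 — edge-1 at 180 > 130. edge-1 crashes.
  edge-1 sheds 180 req/s to app-b, worker-1, worker-2: 60 each.
    app-b: 140+60 = 200 > 160
    worker-1: 10+60 = 70 ≤ 80
    worker-2: 30+60 = 90 > 60
Round 2 — app-b, worker-2 crash.
  app-b sheds 200 req/s to app-a, edge-2: 100 each.
    app-a: 50+100 = 150 > 140
    edge-2: 30+100 = 130 > 120
  worker-2 sheds 90 req/s to app-a, edge-2, queue-2, search-1, search-2: 18 each.
    app-a: 150+18 = 168 > 140
    edge-2: 130+18 = 148 > 120
    queue-2: 80+18 = 98 ≤ 110
    search-1: 60+18 = 78 ≤ 130
    search-2: 10+18 = 28 ≤ 90
Round 3 — app-a, edge-2 crash.
  app-a sheds 168 req/s to search-2: 168 each.
    search-2: 28+168 = 196 > 90
  edge-2 sheds 148 req/s to lb-2, search-1, search-2: 49 each (1 lost).
    lb-2: 70+49 = 119 ≤ 160
    search-1: 78+49 = 127 ≤ 130
    search-2: 196+49 = 245 > 90
Round 4 — search-2 crashes.
  search-2 sheds 245 req/s to worker-1: 245 each.
    worker-1: 70+245 = 315 > 80
Round 5 — worker-1 crashes.
  worker-1 sheds 315 req/s to lb-2: 315 each.
    lb-2: 119+315 = 434 > 160
Round 6 — lb-2 crashes.
  lb-2 sheds 434 req/s to queue-2: 434 each.
    queue-2: 98+434 = 532 > 110
Round 7 — queue-2 crashes.
  queue-2 sheds 532 req/s: no online neighbours, lost.
No further crashes.

yes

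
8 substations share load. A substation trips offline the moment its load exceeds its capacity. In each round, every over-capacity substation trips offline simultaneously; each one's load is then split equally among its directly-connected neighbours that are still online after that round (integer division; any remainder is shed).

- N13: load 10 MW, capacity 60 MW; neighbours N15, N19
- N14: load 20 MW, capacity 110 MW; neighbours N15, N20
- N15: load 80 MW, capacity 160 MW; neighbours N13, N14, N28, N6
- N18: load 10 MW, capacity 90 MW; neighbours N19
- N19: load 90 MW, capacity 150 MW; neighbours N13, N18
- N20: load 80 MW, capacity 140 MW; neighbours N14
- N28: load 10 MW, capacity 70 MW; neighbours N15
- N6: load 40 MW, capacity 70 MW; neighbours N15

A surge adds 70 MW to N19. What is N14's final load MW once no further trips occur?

Round 1 — N19 at 160 > 150. N19 trips offline.
  N19 sheds 160 MW to N13, N18: 80 each.
    N13: 10+80 = 90 > 60
    N18: 10+80 = 90 ≤ 90
Round 2 — N13 trips offline.
  N13 sheds 90 MW to N15: 90 each.
    N15: 80+90 = 170 > 160
Round 3 — N15 trips offline.
  N15 sheds 170 MW to N14, N28, N6: 56 each (2 lost).
    N14: 20+56 = 76 ≤ 110
    N28: 10+56 = 66 ≤ 70
    N6: 40+56 = 96 > 70
Round 4 — N6 trips offline.
  N6 sheds 96 MW: no online neighbours, lost.
No further trips.

76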